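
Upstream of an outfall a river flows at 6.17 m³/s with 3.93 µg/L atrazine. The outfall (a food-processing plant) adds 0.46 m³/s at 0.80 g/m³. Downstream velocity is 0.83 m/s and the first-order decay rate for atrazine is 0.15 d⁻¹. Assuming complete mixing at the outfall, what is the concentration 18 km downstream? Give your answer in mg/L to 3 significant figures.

3.93 µg/L = 0.00393 mg/L.
After complete mixing, C₀ = (0.46·0.8 + 6.17·0.00393) / 6.63 = 0.05916 mg/L.
Travel time t = 1.8e+04 m / 0.83 m/s = 2.169e+04 s = 0.251 d.
C = 0.05916·exp(−0.15·0.251) = 0.05916·0.963 = 0.05698 mg/L.

0.0570 mg/L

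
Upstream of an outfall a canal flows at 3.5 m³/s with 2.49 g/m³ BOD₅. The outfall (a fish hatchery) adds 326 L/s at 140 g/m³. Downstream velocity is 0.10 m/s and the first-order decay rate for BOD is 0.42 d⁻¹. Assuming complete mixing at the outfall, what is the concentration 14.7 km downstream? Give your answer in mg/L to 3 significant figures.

6.95 mg/L

326 L/s = 0.326 m³/s.
After complete mixing, C₀ = (0.326·140 + 3.5·2.49) / 3.826 = 14.21 mg/L.
Travel time t = 1.47e+04 m / 0.10 m/s = 1.47e+05 s = 1.701 d.
C = 14.21·exp(−0.42·1.701) = 14.21·0.4894 = 6.953 mg/L.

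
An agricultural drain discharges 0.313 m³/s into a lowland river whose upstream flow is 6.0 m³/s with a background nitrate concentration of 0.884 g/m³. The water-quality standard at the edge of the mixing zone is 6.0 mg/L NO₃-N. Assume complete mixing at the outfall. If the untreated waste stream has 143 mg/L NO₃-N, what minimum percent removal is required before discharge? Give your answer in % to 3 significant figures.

27.2 %

Mass balance: 6·6.313 = 0.313·Cₑ + 6·0.884.
Cₑ = (37.88 − 5.304) / 0.313 = 104.1 mg/L.
Required removal = 1 − 104.1/143 = 27.22 %.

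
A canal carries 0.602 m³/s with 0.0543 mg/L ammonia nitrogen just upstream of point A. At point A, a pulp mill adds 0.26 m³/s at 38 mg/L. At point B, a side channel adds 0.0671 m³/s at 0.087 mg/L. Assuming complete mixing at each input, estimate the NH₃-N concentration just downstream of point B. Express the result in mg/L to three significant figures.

After input A: C = (0.602·0.0543 + 0.26·38) / 0.862 = 11.5 mg/L.
After input B: C = (0.862·11.5 + 0.0671·0.087) / 0.9291 = 10.68 mg/L.

10.7 mg/L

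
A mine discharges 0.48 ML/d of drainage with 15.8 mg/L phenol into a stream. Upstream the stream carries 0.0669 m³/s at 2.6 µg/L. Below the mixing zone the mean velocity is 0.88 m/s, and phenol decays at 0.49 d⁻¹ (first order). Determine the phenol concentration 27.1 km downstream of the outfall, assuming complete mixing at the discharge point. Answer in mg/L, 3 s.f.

0.48 ML/d = 0.005556 m³/s.
2.6 µg/L = 0.0026 mg/L.
After complete mixing, C₀ = (0.005556·15.8 + 0.0669·0.0026) / 0.07246 = 1.214 mg/L.
Travel time t = 2.71e+04 m / 0.88 m/s = 3.08e+04 s = 0.3564 d.
C = 1.214·exp(−0.49·0.3564) = 1.214·0.8398 = 1.019 mg/L.

1.02 mg/L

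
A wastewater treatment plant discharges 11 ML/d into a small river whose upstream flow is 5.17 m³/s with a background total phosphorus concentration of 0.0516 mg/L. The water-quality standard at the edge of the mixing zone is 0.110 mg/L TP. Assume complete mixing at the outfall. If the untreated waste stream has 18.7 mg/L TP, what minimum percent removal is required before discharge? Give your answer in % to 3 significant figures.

11 ML/d = 0.1273 m³/s.
Mass balance: 0.11·5.297 = 0.1273·Cₑ + 5.17·0.0516.
Cₑ = (0.5827 − 0.2668) / 0.1273 = 2.482 mg/L.
Required removal = 1 − 2.482/18.7 = 86.73 %.

86.7 %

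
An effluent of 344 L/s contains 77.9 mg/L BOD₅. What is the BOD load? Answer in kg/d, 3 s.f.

2320 kg/d

344 L/s = 0.344 m³/s.
Mass flux = Q·C = 0.344 m³/s × 77.9 g/m³ = 26.8 g/s.
= 26.8 g/s × 86.4 = 2315 kg/d.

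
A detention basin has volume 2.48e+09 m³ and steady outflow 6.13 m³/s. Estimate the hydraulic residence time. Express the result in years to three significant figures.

Q = 6.13 m³/s × 3.156e+07 s/yr = 1.934e+08 m³/yr.
Hydraulic residence time τ = V/Q = 2.48e+09/1.934e+08 = 12.82 yr.

12.8 yr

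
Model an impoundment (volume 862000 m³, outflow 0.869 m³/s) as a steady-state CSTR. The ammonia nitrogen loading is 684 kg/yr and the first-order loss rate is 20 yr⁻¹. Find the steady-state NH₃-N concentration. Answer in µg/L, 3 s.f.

15.3 µg/L

Outflow Q = 0.869 m³/s × 3.156e+07 s/yr = 2.742e+07 m³/yr.
Steady-state CSTR mass balance: W = Q·C + k·V·C, so C = W/(Q + kV).
Q + kV = 2.742e+07 + 20·862000 = 4.466e+07 m³/yr.
C = 684/4.466e+07 = 1.531e-05 kg/m³ = 0.01531 mg/L = 15.31 µg/L.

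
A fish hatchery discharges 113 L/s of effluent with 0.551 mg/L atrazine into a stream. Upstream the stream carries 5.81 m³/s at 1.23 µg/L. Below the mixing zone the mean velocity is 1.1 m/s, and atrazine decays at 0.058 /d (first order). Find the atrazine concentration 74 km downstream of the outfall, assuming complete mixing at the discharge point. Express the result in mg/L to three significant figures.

0.0112 mg/L

113 L/s = 0.113 m³/s.
1.23 µg/L = 0.00123 mg/L.
After complete mixing, C₀ = (0.113·0.551 + 5.81·0.00123) / 5.923 = 0.01172 mg/L.
Travel time t = 7.4e+04 m / 1.1 m/s = 6.727e+04 s = 0.7786 d.
C = 0.01172·exp(−0.058·0.7786) = 0.01172·0.9558 = 0.0112 mg/L.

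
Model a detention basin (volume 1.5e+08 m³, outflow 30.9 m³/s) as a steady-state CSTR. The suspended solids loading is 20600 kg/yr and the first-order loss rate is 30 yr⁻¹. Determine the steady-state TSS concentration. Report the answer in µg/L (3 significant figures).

3.76 µg/L

Outflow Q = 30.9 m³/s × 3.156e+07 s/yr = 9.751e+08 m³/yr.
Steady-state CSTR mass balance: W = Q·C + k·V·C, so C = W/(Q + kV).
Q + kV = 9.751e+08 + 30·1.5e+08 = 5.475e+09 m³/yr.
C = 20600/5.475e+09 = 3.762e-06 kg/m³ = 0.003762 mg/L = 3.762 µg/L.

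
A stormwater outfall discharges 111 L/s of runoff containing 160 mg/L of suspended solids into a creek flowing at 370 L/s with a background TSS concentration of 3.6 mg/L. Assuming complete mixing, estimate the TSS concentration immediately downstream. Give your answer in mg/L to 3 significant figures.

111 L/s = 0.111 m³/s.
370 L/s = 0.37 m³/s.
Flow-weighted mixing gives C = (0.111·160 + 0.37·3.6) / (0.111 + 0.37) = 19.09/0.481 = 39.69 mg/L.

39.7 mg/L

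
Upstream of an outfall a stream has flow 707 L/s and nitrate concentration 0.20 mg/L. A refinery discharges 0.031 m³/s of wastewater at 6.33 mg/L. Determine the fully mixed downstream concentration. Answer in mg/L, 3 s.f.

0.457 mg/L

707 L/s = 0.707 m³/s.
Flow-weighted mixing gives C = (0.031·6.33 + 0.707·0.2) / (0.031 + 0.707) = 0.3376/0.738 = 0.4575 mg/L.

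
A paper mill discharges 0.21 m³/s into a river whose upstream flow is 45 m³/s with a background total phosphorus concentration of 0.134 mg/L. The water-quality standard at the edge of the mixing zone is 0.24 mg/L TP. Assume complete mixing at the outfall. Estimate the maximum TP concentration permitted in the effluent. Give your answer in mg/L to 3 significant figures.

23.0 mg/L

Mass balance: 0.24·45.21 = 0.21·Cₑ + 45·0.134.
Cₑ = (10.85 − 6.03) / 0.21 = 22.95 mg/L.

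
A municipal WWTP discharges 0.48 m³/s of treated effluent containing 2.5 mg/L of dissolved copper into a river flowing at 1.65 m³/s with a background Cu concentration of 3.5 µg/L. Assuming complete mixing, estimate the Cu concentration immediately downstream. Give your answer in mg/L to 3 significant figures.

0.566 mg/L

3.5 µg/L = 0.0035 mg/L.
Conservation of mass across the mixing zone: C = (0.48·2.5 + 1.65·0.0035) / (0.48 + 1.65) = 1.206/2.13 = 0.5661 mg/L.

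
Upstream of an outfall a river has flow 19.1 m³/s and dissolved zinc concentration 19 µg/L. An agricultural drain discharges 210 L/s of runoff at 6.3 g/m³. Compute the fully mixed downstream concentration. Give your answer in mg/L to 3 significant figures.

0.0873 mg/L

210 L/s = 0.21 m³/s.
19 µg/L = 0.019 mg/L.
By mass balance at complete mixing, C = (0.21·6.3 + 19.1·0.019) / (0.21 + 19.1) = 1.686/19.31 = 0.08731 mg/L.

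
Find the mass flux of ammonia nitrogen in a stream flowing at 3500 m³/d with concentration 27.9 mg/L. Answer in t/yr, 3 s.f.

35.7 t/yr

3500 m³/d = 0.04051 m³/s.
Mass flux = Q·C = 0.04051 m³/s × 27.9 g/m³ = 1.13 g/s.
= 1.13 g/s × 31.56 = 35.67 t/yr.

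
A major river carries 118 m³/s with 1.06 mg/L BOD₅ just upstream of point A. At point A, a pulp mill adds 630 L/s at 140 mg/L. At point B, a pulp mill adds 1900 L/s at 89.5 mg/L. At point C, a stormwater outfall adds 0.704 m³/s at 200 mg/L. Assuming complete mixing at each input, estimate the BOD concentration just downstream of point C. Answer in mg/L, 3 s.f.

630 L/s = 0.63 m³/s.
After input A: C = (118·1.06 + 0.63·140) / 118.6 = 1.798 mg/L.
1900 L/s = 1.9 m³/s.
After input B: C = (118.6·1.798 + 1.9·89.5) / 120.5 = 3.18 mg/L.
After input C: C = (120.5·3.18 + 0.704·200) / 121.2 = 4.323 mg/L.

4.32 mg/L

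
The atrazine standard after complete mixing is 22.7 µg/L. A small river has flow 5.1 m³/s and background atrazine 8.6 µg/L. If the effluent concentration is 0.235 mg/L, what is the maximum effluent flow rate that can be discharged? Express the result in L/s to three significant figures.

8.6 µg/L = 0.0086 mg/L.
22.7 µg/L = 0.0227 mg/L.
Mass balance at complete mixing: C_std·(Q_w + Q_r) = Q_w·C_e + Q_r·C_b.
Rearranging, Q_w = Q_r·(C_std − C_b)/(C_e − C_std) = 5.1·(0.0227 − 0.0086) / (0.235 − 0.0227) = 0.3387 m³/s.
= 338.7 L/s.

339 L/s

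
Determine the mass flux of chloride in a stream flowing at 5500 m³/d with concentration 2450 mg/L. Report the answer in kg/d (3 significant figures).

5500 m³/d = 0.06366 m³/s.
Mass flux = Q·C = 0.06366 m³/s × 2450 g/m³ = 156 g/s.
= 156 g/s × 86.4 = 1.347e+04 kg/d.

13500 kg/d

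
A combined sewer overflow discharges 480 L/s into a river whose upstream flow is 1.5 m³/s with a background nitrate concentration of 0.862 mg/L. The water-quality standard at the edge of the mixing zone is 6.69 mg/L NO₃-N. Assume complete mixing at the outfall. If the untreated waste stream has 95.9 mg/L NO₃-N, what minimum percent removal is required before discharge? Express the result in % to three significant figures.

480 L/s = 0.48 m³/s.
Mass balance: 6.69·1.98 = 0.48·Cₑ + 1.5·0.862.
Cₑ = (13.25 − 1.293) / 0.48 = 24.9 mg/L.
Required removal = 1 − 24.9/95.9 = 74.03 %.

74.0 %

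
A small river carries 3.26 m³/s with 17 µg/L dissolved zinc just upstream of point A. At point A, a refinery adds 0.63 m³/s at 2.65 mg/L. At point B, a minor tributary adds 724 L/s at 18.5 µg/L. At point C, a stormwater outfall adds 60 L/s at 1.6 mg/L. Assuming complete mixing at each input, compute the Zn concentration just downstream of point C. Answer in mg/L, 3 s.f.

0.392 mg/L

17 µg/L = 0.017 mg/L.
After input A: C = (3.26·0.017 + 0.63·2.65) / 3.89 = 0.4434 mg/L.
724 L/s = 0.724 m³/s.
18.5 µg/L = 0.0185 mg/L.
After input B: C = (3.89·0.4434 + 0.724·0.0185) / 4.614 = 0.3767 mg/L.
60 L/s = 0.06 m³/s.
After input C: C = (4.614·0.3767 + 0.06·1.6) / 4.674 = 0.3925 mg/L.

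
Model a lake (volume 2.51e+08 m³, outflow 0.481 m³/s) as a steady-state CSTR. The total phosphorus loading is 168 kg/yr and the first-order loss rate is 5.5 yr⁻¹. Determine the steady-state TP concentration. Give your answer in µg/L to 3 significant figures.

Outflow Q = 0.481 m³/s × 3.156e+07 s/yr = 1.518e+07 m³/yr.
Steady-state CSTR mass balance: W = Q·C + k·V·C, so C = W/(Q + kV).
Q + kV = 1.518e+07 + 5.5·2.51e+08 = 1.396e+09 m³/yr.
C = 168/1.396e+09 = 1.204e-07 kg/m³ = 0.0001204 mg/L = 0.1204 µg/L.

0.120 µg/L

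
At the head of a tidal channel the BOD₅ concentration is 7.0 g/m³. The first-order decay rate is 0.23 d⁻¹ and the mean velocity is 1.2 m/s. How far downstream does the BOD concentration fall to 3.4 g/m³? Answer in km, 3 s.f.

326 km

From C = C₀·e^(−kt), t = ln(C₀/C)/k = ln(7.0/3.4)/0.23 = 0.7221/0.23 = 3.14 d.
Distance = v·t = 1.2 m/s × 2.713e+05 s = 3.255e+05 m = 325.5 km.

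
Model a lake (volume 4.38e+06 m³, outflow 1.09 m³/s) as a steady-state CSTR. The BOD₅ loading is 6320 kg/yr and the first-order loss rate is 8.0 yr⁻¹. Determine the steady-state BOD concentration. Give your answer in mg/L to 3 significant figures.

Outflow Q = 1.09 m³/s × 3.156e+07 s/yr = 3.44e+07 m³/yr.
Steady-state CSTR mass balance: W = Q·C + k·V·C, so C = W/(Q + kV).
Q + kV = 3.44e+07 + 8.0·4.38e+06 = 6.944e+07 m³/yr.
C = 6320/6.944e+07 = 9.102e-05 kg/m³ = 0.09102 mg/L.

0.0910 mg/L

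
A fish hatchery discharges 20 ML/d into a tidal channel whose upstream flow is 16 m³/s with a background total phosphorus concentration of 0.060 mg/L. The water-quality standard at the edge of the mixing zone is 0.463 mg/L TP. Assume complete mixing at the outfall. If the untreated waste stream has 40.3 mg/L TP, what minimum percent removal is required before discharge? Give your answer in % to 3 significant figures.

20 ML/d = 0.2315 m³/s.
Mass balance: 0.463·16.23 = 0.2315·Cₑ + 16·0.06.
Cₑ = (7.515 − 0.96) / 0.2315 = 28.32 mg/L.
Required removal = 1 − 28.32/40.3 = 29.73 %.

29.7 %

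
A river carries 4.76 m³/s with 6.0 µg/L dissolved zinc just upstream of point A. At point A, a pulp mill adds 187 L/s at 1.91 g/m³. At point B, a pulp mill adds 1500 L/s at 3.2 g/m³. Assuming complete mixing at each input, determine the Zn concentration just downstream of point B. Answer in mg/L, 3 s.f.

6.0 µg/L = 0.006 mg/L.
187 L/s = 0.187 m³/s.
After input A: C = (4.76·0.006 + 0.187·1.91) / 4.947 = 0.07797 mg/L.
1500 L/s = 1.5 m³/s.
After input B: C = (4.947·0.07797 + 1.5·3.2) / 6.447 = 0.8044 mg/L.

0.804 mg/L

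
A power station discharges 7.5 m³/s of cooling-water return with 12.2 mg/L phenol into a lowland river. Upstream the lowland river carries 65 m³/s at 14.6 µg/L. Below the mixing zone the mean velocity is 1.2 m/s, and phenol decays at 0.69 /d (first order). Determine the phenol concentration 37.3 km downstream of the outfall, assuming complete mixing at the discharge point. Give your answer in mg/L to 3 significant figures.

14.6 µg/L = 0.0146 mg/L.
After complete mixing, C₀ = (7.5·12.2 + 65·0.0146) / 72.5 = 1.275 mg/L.
Travel time t = 3.73e+04 m / 1.2 m/s = 3.108e+04 s = 0.3598 d.
C = 1.275·exp(−0.69·0.3598) = 1.275·0.7802 = 0.9948 mg/L.

0.995 mg/L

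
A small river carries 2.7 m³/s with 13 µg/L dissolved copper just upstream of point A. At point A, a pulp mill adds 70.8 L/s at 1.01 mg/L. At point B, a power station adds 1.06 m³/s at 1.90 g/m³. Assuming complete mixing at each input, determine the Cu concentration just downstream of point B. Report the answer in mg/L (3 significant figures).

13 µg/L = 0.013 mg/L.
70.8 L/s = 0.0708 m³/s.
After input A: C = (2.7·0.013 + 0.0708·1.01) / 2.771 = 0.03848 mg/L.
After input B: C = (2.771·0.03848 + 1.06·1.9) / 3.831 = 0.5536 mg/L.

0.554 mg/L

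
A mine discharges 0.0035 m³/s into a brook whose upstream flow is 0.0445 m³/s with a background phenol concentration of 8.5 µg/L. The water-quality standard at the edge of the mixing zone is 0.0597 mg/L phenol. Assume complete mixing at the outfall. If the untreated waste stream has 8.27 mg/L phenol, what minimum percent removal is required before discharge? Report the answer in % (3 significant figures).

8.5 µg/L = 0.0085 mg/L.
Mass balance: 0.0597·0.048 = 0.0035·Cₑ + 0.0445·0.0085.
Cₑ = (0.002866 − 0.0003783) / 0.0035 = 0.7107 mg/L.
Required removal = 1 − 0.7107/8.27 = 91.41 %.

91.4 %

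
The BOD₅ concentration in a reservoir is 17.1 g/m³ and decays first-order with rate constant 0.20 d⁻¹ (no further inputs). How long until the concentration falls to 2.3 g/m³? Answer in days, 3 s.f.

10.0 d

t = ln(C₀/C)/k = ln(17.1/2.3)/0.20 = 2.006/0.20 = 10.03 d.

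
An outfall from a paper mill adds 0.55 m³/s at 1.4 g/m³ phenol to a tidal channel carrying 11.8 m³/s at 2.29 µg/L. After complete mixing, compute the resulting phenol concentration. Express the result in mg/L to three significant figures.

2.29 µg/L = 0.00229 mg/L.
Flow-weighted mixing gives C = (0.55·1.4 + 11.8·0.00229) / (0.55 + 11.8) = 0.797/12.35 = 0.06454 mg/L.

0.0645 mg/L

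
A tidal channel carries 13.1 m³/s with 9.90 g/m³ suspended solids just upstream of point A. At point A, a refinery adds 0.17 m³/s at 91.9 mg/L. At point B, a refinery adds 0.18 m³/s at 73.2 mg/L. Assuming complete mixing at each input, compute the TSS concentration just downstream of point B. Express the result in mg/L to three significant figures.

After input A: C = (13.1·9.9 + 0.17·91.9) / 13.27 = 10.95 mg/L.
After input B: C = (13.27·10.95 + 0.18·73.2) / 13.45 = 11.78 mg/L.

11.8 mg/L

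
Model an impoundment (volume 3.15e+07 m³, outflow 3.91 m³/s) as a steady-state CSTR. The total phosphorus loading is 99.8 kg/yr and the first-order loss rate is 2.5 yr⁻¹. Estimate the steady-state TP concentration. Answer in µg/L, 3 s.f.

0.494 µg/L

Outflow Q = 3.91 m³/s × 3.156e+07 s/yr = 1.234e+08 m³/yr.
Steady-state CSTR mass balance: W = Q·C + k·V·C, so C = W/(Q + kV).
Q + kV = 1.234e+08 + 2.5·3.15e+07 = 2.021e+08 m³/yr.
C = 99.8/2.021e+08 = 4.937e-07 kg/m³ = 0.0004937 mg/L = 0.4937 µg/L.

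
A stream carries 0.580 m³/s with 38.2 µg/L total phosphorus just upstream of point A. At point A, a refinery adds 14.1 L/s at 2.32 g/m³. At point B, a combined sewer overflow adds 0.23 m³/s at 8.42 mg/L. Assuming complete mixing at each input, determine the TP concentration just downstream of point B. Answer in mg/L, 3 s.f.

2.42 mg/L

38.2 µg/L = 0.0382 mg/L.
14.1 L/s = 0.0141 m³/s.
After input A: C = (0.58·0.0382 + 0.0141·2.32) / 0.5941 = 0.09235 mg/L.
After input B: C = (0.5941·0.09235 + 0.23·8.42) / 0.8241 = 2.417 mg/L.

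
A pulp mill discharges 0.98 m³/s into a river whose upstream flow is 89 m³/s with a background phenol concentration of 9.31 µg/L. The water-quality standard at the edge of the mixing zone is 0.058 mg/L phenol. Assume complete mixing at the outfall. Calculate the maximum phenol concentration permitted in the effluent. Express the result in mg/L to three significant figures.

4.48 mg/L

9.31 µg/L = 0.00931 mg/L.
Mass balance: 0.058·89.98 = 0.98·Cₑ + 89·0.00931.
Cₑ = (5.219 − 0.8286) / 0.98 = 4.48 mg/L.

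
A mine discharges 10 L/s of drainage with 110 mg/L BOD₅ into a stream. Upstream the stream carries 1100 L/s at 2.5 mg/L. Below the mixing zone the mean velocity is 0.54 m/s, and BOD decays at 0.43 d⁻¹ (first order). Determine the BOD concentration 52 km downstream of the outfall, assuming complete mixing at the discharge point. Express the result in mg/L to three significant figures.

10 L/s = 0.01 m³/s.
1100 L/s = 1.1 m³/s.
After complete mixing, C₀ = (0.01·110 + 1.1·2.5) / 1.11 = 3.468 mg/L.
Travel time t = 5.2e+04 m / 0.54 m/s = 9.63e+04 s = 1.115 d.
C = 3.468·exp(−0.43·1.115) = 3.468·0.6192 = 2.148 mg/L.

2.15 mg/L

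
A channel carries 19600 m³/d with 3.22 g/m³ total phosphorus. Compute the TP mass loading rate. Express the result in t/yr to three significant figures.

19600 m³/d = 0.2269 m³/s.
Mass flux = Q·C = 0.2269 m³/s × 3.22 g/m³ = 0.7305 g/s.
= 0.7305 g/s × 31.56 = 23.05 t/yr.

23.1 t/yr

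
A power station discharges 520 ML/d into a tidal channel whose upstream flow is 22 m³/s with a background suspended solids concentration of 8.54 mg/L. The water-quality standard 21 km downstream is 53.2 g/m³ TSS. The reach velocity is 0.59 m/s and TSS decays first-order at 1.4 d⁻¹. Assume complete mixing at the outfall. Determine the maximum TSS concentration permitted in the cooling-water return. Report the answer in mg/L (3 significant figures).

520 ML/d = 6.019 m³/s.
Travel time to the compliance point: t = 2.1e+04/0.59 = 3.559e+04 s = 0.412 d; decay factor exp(−1.4·0.412) = 0.5617.
So the concentration just after mixing may be at most 53.2/0.5617 = 94.71 mg/L.
Mass balance: 94.71·28.02 = 6.019·Cₑ + 22·8.54.
Cₑ = (2654 − 187.9) / 6.019 = 409.7 mg/L.

410 mg/L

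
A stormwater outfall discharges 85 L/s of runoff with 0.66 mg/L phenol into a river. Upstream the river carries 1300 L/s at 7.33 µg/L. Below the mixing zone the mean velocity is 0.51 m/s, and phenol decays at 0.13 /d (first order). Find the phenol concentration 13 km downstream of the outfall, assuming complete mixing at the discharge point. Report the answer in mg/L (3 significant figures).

85 L/s = 0.085 m³/s.
1300 L/s = 1.3 m³/s.
7.33 µg/L = 0.00733 mg/L.
After complete mixing, C₀ = (0.085·0.66 + 1.3·0.00733) / 1.385 = 0.04739 mg/L.
Travel time t = 1.3e+04 m / 0.51 m/s = 2.549e+04 s = 0.295 d.
C = 0.04739·exp(−0.13·0.295) = 0.04739·0.9624 = 0.0456 mg/L.

0.0456 mg/L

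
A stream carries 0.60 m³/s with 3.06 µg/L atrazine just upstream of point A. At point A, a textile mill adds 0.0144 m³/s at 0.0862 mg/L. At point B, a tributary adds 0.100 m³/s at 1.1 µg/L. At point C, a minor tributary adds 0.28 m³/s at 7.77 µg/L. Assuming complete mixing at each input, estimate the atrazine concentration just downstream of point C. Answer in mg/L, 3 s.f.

0.00539 mg/L

3.06 µg/L = 0.00306 mg/L.
After input A: C = (0.6·0.00306 + 0.0144·0.0862) / 0.6144 = 0.005009 mg/L.
1.1 µg/L = 0.0011 mg/L.
After input B: C = (0.6144·0.005009 + 0.1·0.0011) / 0.7144 = 0.004461 mg/L.
7.77 µg/L = 0.00777 mg/L.
After input C: C = (0.7144·0.004461 + 0.28·0.00777) / 0.9944 = 0.005393 mg/L.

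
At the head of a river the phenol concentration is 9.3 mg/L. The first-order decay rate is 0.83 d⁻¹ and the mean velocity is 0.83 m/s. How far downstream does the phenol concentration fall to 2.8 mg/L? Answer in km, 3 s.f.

104 km

From C = C₀·e^(−kt), t = ln(C₀/C)/k = ln(9.3/2.8)/0.83 = 1.2/0.83 = 1.446 d.
Distance = v·t = 0.83 m/s × 1.25e+05 s = 1.037e+05 m = 103.7 km.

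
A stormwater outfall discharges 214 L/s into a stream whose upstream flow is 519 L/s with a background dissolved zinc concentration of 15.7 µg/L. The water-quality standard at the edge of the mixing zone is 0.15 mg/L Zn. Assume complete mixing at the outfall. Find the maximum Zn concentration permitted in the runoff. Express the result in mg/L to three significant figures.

0.476 mg/L

214 L/s = 0.214 m³/s.
519 L/s = 0.519 m³/s.
15.7 µg/L = 0.0157 mg/L.
Mass balance: 0.15·0.733 = 0.214·Cₑ + 0.519·0.0157.
Cₑ = (0.1099 − 0.008148) / 0.214 = 0.4757 mg/L.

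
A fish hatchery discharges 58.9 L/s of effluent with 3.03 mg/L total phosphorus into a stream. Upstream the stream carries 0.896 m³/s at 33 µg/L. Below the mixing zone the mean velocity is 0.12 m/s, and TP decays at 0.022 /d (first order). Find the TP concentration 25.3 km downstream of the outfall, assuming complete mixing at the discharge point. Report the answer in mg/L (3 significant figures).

58.9 L/s = 0.0589 m³/s.
33 µg/L = 0.033 mg/L.
After complete mixing, C₀ = (0.0589·3.03 + 0.896·0.033) / 0.9549 = 0.2179 mg/L.
Travel time t = 2.53e+04 m / 0.12 m/s = 2.108e+05 s = 2.44 d.
C = 0.2179·exp(−0.022·2.44) = 0.2179·0.9477 = 0.2065 mg/L.

0.206 mg/L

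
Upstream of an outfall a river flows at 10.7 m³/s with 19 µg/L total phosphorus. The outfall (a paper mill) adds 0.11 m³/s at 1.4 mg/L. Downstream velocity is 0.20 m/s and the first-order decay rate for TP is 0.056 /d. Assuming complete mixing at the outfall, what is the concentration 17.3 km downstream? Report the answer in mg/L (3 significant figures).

19 µg/L = 0.019 mg/L.
After complete mixing, C₀ = (0.11·1.4 + 10.7·0.019) / 10.81 = 0.03305 mg/L.
Travel time t = 1.73e+04 m / 0.20 m/s = 8.65e+04 s = 1.001 d.
C = 0.03305·exp(−0.056·1.001) = 0.03305·0.9455 = 0.03125 mg/L.

0.0313 mg/L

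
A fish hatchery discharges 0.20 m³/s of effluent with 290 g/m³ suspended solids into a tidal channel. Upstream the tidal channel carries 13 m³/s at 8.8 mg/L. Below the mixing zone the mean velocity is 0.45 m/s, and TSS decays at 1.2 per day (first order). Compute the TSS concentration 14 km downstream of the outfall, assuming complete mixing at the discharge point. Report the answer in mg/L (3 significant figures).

8.48 mg/L

After complete mixing, C₀ = (0.2·290 + 13·8.8) / 13.2 = 13.06 mg/L.
Travel time t = 1.4e+04 m / 0.45 m/s = 3.111e+04 s = 0.3601 d.
C = 13.06·exp(−1.2·0.3601) = 13.06·0.6491 = 8.478 mg/L.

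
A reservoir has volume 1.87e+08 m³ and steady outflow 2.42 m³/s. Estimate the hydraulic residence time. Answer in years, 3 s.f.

Q = 2.42 m³/s × 3.156e+07 s/yr = 7.637e+07 m³/yr.
Hydraulic residence time τ = V/Q = 1.87e+08/7.637e+07 = 2.449 yr.

2.45 yr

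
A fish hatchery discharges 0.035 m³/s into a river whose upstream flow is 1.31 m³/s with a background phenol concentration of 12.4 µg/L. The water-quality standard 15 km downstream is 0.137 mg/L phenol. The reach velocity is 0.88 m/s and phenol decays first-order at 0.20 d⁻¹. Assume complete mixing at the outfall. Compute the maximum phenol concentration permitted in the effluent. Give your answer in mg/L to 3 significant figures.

5.01 mg/L

12.4 µg/L = 0.0124 mg/L.
Travel time to the compliance point: t = 1.5e+04/0.88 = 1.705e+04 s = 0.1973 d; decay factor exp(−0.20·0.1973) = 0.9613.
So the concentration just after mixing may be at most 0.137/0.9613 = 0.1425 mg/L.
Mass balance: 0.1425·1.345 = 0.035·Cₑ + 1.31·0.0124.
Cₑ = (0.1917 − 0.01624) / 0.035 = 5.012 mg/L.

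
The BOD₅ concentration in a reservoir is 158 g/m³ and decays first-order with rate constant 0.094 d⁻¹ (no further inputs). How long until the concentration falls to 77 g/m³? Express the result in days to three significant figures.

t = ln(C₀/C)/k = ln(158/77)/0.094 = 0.7188/0.094 = 7.647 d.

7.65 d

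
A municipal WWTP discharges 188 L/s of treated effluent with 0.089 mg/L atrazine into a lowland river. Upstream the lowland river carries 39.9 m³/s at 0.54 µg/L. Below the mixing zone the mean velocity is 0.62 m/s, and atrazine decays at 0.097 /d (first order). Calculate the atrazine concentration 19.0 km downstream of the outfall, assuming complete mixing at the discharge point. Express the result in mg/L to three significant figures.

188 L/s = 0.188 m³/s.
0.54 µg/L = 0.00054 mg/L.
After complete mixing, C₀ = (0.188·0.089 + 39.9·0.00054) / 40.09 = 0.0009548 mg/L.
Travel time t = 1.9e+04 m / 0.62 m/s = 3.065e+04 s = 0.3547 d.
C = 0.0009548·exp(−0.097·0.3547) = 0.0009548·0.9662 = 0.0009226 mg/L.

0.000923 mg/L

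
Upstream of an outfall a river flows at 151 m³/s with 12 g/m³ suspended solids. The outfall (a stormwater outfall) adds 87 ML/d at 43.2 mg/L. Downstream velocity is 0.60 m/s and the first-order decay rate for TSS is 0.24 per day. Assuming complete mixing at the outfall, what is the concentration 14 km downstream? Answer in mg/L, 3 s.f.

11.4 mg/L

87 ML/d = 1.007 m³/s.
After complete mixing, C₀ = (1.007·43.2 + 151·12) / 152 = 12.21 mg/L.
Travel time t = 1.4e+04 m / 0.60 m/s = 2.333e+04 s = 0.2701 d.
C = 12.21·exp(−0.24·0.2701) = 12.21·0.9372 = 11.44 mg/L.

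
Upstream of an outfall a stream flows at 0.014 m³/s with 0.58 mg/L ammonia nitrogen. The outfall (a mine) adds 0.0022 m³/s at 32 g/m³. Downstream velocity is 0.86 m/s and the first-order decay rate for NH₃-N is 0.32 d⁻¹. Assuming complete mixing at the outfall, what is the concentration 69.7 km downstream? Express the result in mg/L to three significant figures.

3.59 mg/L

After complete mixing, C₀ = (0.0022·32 + 0.014·0.58) / 0.0162 = 4.847 mg/L.
Travel time t = 6.97e+04 m / 0.86 m/s = 8.105e+04 s = 0.938 d.
C = 4.847·exp(−0.32·0.938) = 4.847·0.7407 = 3.59 mg/L.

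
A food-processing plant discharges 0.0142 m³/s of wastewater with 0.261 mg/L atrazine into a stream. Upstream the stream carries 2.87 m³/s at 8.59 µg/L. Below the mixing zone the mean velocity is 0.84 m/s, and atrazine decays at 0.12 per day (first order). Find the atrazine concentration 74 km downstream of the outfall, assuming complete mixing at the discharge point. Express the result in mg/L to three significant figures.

0.00870 mg/L

8.59 µg/L = 0.00859 mg/L.
After complete mixing, C₀ = (0.0142·0.261 + 2.87·0.00859) / 2.884 = 0.009833 mg/L.
Travel time t = 7.4e+04 m / 0.84 m/s = 8.81e+04 s = 1.02 d.
C = 0.009833·exp(−0.12·1.02) = 0.009833·0.8848 = 0.0087 mg/L.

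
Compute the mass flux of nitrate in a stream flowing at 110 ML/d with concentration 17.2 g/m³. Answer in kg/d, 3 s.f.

1890 kg/d

110 ML/d = 1.273 m³/s.
Mass flux = Q·C = 1.273 m³/s × 17.2 g/m³ = 21.9 g/s.
= 21.9 g/s × 86.4 = 1892 kg/d.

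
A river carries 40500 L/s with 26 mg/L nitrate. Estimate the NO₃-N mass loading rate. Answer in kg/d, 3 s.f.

91000 kg/d

40500 L/s = 40.5 m³/s.
Mass flux = Q·C = 40.5 m³/s × 26 g/m³ = 1053 g/s.
= 1053 g/s × 86.4 = 9.098e+04 kg/d.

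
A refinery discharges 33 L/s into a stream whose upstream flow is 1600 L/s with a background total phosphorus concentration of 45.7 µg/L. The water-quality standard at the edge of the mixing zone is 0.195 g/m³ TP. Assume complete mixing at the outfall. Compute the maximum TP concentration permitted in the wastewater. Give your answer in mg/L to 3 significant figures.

33 L/s = 0.033 m³/s.
1600 L/s = 1.6 m³/s.
45.7 µg/L = 0.0457 mg/L.
Mass balance: 0.195·1.633 = 0.033·Cₑ + 1.6·0.0457.
Cₑ = (0.3184 − 0.07312) / 0.033 = 7.434 mg/L.

7.43 mg/L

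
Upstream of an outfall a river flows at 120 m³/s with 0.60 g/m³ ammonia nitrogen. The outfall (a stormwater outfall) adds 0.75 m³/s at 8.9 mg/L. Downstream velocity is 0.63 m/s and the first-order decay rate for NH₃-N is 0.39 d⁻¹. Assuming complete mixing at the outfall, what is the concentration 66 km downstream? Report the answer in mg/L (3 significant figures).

After complete mixing, C₀ = (0.75·8.9 + 120·0.6) / 120.8 = 0.6516 mg/L.
Travel time t = 6.6e+04 m / 0.63 m/s = 1.048e+05 s = 1.213 d.
C = 0.6516·exp(−0.39·1.213) = 0.6516·0.6232 = 0.406 mg/L.

0.406 mg/L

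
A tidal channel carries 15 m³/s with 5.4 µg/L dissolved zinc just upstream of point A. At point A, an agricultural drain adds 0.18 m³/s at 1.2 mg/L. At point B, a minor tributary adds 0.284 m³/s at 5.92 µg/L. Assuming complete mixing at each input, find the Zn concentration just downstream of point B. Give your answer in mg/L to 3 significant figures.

5.4 µg/L = 0.0054 mg/L.
After input A: C = (15·0.0054 + 0.18·1.2) / 15.18 = 0.01957 mg/L.
5.92 µg/L = 0.00592 mg/L.
After input B: C = (15.18·0.01957 + 0.284·0.00592) / 15.46 = 0.01931 mg/L.

0.0193 mg/L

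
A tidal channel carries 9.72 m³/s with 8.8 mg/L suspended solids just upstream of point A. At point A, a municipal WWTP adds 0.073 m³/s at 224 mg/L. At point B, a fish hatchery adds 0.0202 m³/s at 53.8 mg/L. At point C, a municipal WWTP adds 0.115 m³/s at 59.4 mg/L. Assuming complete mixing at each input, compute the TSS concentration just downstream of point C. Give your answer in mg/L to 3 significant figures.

11.1 mg/L

After input A: C = (9.72·8.8 + 0.073·224) / 9.793 = 10.4 mg/L.
After input B: C = (9.793·10.4 + 0.0202·53.8) / 9.813 = 10.49 mg/L.
After input C: C = (9.813·10.49 + 0.115·59.4) / 9.928 = 11.06 mg/L.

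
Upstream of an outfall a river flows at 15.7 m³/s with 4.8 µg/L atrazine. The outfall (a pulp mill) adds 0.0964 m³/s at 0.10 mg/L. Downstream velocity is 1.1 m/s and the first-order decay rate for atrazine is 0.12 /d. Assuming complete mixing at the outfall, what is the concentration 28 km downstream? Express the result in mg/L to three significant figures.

0.00519 mg/L

4.8 µg/L = 0.0048 mg/L.
After complete mixing, C₀ = (0.0964·0.1 + 15.7·0.0048) / 15.8 = 0.005381 mg/L.
Travel time t = 2.8e+04 m / 1.1 m/s = 2.545e+04 s = 0.2946 d.
C = 0.005381·exp(−0.12·0.2946) = 0.005381·0.9653 = 0.005194 mg/L.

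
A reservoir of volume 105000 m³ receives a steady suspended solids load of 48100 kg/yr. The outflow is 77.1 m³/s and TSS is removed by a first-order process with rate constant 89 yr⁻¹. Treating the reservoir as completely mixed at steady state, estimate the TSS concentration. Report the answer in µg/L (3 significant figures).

Outflow Q = 77.1 m³/s × 3.156e+07 s/yr = 2.433e+09 m³/yr.
Steady-state CSTR mass balance: W = Q·C + k·V·C, so C = W/(Q + kV).
Q + kV = 2.433e+09 + 89·105000 = 2.442e+09 m³/yr.
C = 48100/2.442e+09 = 1.969e-05 kg/m³ = 0.01969 mg/L = 19.69 µg/L.

19.7 µg/L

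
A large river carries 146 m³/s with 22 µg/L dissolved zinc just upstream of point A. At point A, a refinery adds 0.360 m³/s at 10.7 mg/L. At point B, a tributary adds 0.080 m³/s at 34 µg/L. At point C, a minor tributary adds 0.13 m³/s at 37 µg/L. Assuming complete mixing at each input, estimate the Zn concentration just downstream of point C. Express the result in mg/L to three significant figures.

0.0482 mg/L

22 µg/L = 0.022 mg/L.
After input A: C = (146·0.022 + 0.36·10.7) / 146.4 = 0.04826 mg/L.
34 µg/L = 0.034 mg/L.
After input B: C = (146.4·0.04826 + 0.08·0.034) / 146.4 = 0.04826 mg/L.
37 µg/L = 0.037 mg/L.
After input C: C = (146.4·0.04826 + 0.13·0.037) / 146.6 = 0.04825 mg/L.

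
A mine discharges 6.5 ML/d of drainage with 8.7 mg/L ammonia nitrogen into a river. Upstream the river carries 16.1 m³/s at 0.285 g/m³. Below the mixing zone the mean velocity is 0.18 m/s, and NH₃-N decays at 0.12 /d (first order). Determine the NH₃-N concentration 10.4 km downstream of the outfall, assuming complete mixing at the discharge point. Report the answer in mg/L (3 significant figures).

6.5 ML/d = 0.07523 m³/s.
After complete mixing, C₀ = (0.07523·8.7 + 16.1·0.285) / 16.18 = 0.3241 mg/L.
Travel time t = 1.04e+04 m / 0.18 m/s = 5.778e+04 s = 0.6687 d.
C = 0.3241·exp(−0.12·0.6687) = 0.3241·0.9229 = 0.2991 mg/L.

0.299 mg/L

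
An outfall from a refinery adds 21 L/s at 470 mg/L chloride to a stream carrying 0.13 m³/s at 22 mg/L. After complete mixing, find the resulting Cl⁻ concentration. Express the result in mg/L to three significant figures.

84.3 mg/L

21 L/s = 0.021 m³/s.
Flow-weighted mixing gives C = (0.021·470 + 0.13·22) / (0.021 + 0.13) = 12.73/0.151 = 84.3 mg/L.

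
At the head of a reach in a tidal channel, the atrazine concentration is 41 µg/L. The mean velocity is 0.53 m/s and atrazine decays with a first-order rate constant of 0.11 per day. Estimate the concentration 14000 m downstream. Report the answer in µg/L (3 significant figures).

Travel time t = 14000 m / 0.53 m/s = 1.4e+04/0.53 = 2.642e+04 s = 0.3057 d.
First-order decay: C = 41·exp(−0.11·0.3057) = 41·0.9669 = 39.64 µg/L.

39.6 µg/L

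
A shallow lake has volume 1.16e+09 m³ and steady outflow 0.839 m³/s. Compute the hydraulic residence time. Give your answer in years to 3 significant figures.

Q = 0.839 m³/s × 3.156e+07 s/yr = 2.648e+07 m³/yr.
Hydraulic residence time τ = V/Q = 1.16e+09/2.648e+07 = 43.81 yr.

43.8 yr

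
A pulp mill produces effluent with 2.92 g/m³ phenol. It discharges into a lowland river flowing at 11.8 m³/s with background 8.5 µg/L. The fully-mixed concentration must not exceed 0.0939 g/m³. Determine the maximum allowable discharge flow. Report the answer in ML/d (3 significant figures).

30.8 ML/d

8.5 µg/L = 0.0085 mg/L.
Mass balance at complete mixing: C_std·(Q_w + Q_r) = Q_w·C_e + Q_r·C_b.
Rearranging, Q_w = Q_r·(C_std − C_b)/(C_e − C_std) = 11.8·(0.0939 − 0.0085) / (2.92 − 0.0939) = 0.3566 m³/s.
= 30.81 ML/d.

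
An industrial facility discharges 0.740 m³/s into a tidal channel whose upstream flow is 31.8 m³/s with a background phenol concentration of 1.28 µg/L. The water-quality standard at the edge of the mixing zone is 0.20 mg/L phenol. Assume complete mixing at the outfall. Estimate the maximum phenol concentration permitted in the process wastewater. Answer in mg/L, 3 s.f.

8.74 mg/L

1.28 µg/L = 0.00128 mg/L.
Mass balance: 0.2·32.54 = 0.74·Cₑ + 31.8·0.00128.
Cₑ = (6.508 − 0.0407) / 0.74 = 8.74 mg/L.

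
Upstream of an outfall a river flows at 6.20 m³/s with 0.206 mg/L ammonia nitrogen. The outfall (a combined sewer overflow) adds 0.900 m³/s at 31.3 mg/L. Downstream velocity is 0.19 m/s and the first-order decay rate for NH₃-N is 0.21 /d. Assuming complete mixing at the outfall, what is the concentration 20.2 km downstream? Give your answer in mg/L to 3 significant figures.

After complete mixing, C₀ = (0.9·31.3 + 6.2·0.206) / 7.1 = 4.147 mg/L.
Travel time t = 2.02e+04 m / 0.19 m/s = 1.063e+05 s = 1.231 d.
C = 4.147·exp(−0.21·1.231) = 4.147·0.7723 = 3.203 mg/L.

3.20 mg/L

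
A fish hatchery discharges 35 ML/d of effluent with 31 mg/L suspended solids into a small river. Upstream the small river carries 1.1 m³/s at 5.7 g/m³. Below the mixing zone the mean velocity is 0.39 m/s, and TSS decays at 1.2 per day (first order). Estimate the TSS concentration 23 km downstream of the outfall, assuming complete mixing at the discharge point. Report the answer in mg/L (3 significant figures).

5.51 mg/L

35 ML/d = 0.4051 m³/s.
After complete mixing, C₀ = (0.4051·31 + 1.1·5.7) / 1.505 = 12.51 mg/L.
Travel time t = 2.3e+04 m / 0.39 m/s = 5.897e+04 s = 0.6826 d.
C = 12.51·exp(−1.2·0.6826) = 12.51·0.4408 = 5.515 mg/L.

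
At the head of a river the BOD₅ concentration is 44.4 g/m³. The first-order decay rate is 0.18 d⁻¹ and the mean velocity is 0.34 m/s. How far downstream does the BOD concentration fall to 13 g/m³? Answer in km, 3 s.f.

From C = C₀·e^(−kt), t = ln(C₀/C)/k = ln(44.4/13)/0.18 = 1.228/0.18 = 6.824 d.
Distance = v·t = 0.34 m/s × 5.896e+05 s = 2.005e+05 m = 200.5 km.

200 km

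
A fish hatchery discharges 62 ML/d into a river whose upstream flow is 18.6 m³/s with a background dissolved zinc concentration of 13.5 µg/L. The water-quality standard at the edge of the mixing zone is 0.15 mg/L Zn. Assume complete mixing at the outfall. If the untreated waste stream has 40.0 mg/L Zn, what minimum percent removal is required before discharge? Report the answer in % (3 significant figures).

90.8 %

62 ML/d = 0.7176 m³/s.
13.5 µg/L = 0.0135 mg/L.
Mass balance: 0.15·19.32 = 0.7176·Cₑ + 18.6·0.0135.
Cₑ = (2.898 − 0.2511) / 0.7176 = 3.688 mg/L.
Required removal = 1 − 3.688/40.0 = 90.78 %.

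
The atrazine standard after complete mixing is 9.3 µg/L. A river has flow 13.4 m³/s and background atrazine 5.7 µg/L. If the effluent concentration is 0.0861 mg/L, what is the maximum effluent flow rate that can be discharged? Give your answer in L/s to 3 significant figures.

5.7 µg/L = 0.0057 mg/L.
9.3 µg/L = 0.0093 mg/L.
Mass balance at complete mixing: C_std·(Q_w + Q_r) = Q_w·C_e + Q_r·C_b.
Rearranging, Q_w = Q_r·(C_std − C_b)/(C_e − C_std) = 13.4·(0.0093 − 0.0057) / (0.0861 − 0.0093) = 0.6281 m³/s.
= 628.1 L/s.

628 L/s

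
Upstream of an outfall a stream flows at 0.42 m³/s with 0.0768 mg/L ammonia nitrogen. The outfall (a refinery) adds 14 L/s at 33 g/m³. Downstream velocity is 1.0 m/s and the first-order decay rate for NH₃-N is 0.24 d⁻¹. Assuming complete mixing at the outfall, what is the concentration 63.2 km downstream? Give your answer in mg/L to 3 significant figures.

0.955 mg/L

14 L/s = 0.014 m³/s.
After complete mixing, C₀ = (0.014·33 + 0.42·0.0768) / 0.434 = 1.139 mg/L.
Travel time t = 6.32e+04 m / 1.0 m/s = 6.32e+04 s = 0.7315 d.
C = 1.139·exp(−0.24·0.7315) = 1.139·0.839 = 0.9555 mg/L.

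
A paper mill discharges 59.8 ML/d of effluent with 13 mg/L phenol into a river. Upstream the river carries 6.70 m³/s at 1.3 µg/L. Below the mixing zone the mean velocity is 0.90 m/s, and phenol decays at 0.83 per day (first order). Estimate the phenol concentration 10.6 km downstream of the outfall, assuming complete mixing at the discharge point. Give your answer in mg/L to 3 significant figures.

59.8 ML/d = 0.6921 m³/s.
1.3 µg/L = 0.0013 mg/L.
After complete mixing, C₀ = (0.6921·13 + 6.7·0.0013) / 7.392 = 1.218 mg/L.
Travel time t = 1.06e+04 m / 0.90 m/s = 1.178e+04 s = 0.1363 d.
C = 1.218·exp(−0.83·0.1363) = 1.218·0.893 = 1.088 mg/L.

1.09 mg/L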